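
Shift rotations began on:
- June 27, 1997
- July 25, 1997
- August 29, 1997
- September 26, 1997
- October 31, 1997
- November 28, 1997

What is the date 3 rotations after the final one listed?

All Fridays; the gaps (28, 35, 28, 35, 28) vary with month length.
This is the last Friday of each month.
December 1997 ends with Friday December 26, 1997.
Last Friday of January 1998: January 30, 1998.
Last Friday of February 1998: February 27, 1998.

February 27, 1998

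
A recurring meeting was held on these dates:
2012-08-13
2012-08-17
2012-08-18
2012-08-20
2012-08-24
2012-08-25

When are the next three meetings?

2012-08-27, 2012-08-31, 2012-09-01

Gaps: 4, 1, 2, 4, 1 days — not constant, but cyclic with period 3.
The events fall on every Monday, Friday and Saturday.
The following Monday is 2012-08-27.
Next Friday: 2012-08-31.
The following Saturday is 2012-09-01.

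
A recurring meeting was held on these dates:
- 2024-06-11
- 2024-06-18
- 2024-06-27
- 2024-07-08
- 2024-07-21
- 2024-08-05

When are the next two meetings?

2024-08-22, 2024-09-10

The spacing grows by 2 each time: 7, 9, 11, 13, 15 days.
Next gap: 17 days. 2024-08-05 + 17 days = 2024-08-22.
Next gap: 19 days. 2024-08-22 + 19 days = 2024-09-10.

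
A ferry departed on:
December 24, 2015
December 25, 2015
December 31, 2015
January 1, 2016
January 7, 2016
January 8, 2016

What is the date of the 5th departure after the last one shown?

January 28, 2016

The gap pattern 1, 6, 1, 6, 1 repeats every 2 events.
These are the Thursdays and Fridays of each week.
Next Thursday: January 14, 2016.
Next Friday: January 15, 2016.
The following Thursday is January 21, 2016.
The following Friday is January 22, 2016.
The following Thursday is January 28, 2016.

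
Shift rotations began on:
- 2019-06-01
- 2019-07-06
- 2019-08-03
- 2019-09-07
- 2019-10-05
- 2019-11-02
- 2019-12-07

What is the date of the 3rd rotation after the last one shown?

Gaps: 35, 28, 35, 28, 28, 35 days — a mix of 28 and 35. Every date is a Saturday.
Each is the 1st Saturday of its month.
January 2020 — 1st Saturday is 2020-01-04.
1st Saturday of February 2020: 2020-02-01.
1st Saturday of March 2020: 2020-03-07.

2020-03-07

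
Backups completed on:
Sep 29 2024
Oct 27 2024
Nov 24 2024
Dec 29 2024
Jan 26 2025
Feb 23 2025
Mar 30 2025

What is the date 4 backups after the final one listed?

Jul 27 2025

These are Sundays with 28, 28, 35, 28, 28, 35-day gaps.
Each is the final Sunday of its month — Sep 29 2024 is past the 28th, so '4th Sunday' doesn't fit.
Last Sunday of April 2025: Apr 27 2025.
May 2025 ends with Sunday May 25 2025.
June 2025 ends with Sunday Jun 29 2025.
July 2025 ends with Sunday Jul 27 2025.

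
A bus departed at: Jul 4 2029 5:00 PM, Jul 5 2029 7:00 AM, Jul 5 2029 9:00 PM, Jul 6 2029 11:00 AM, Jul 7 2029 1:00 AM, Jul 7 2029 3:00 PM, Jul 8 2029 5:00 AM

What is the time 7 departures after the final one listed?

Jul 12 2029 7:00 AM

The interval is a steady 14 hours (14, 14, 14, 14, 14, 14).
Jul 8 2029 5:00 AM + 14 h = Jul 8 2029 7:00 PM.
Jul 8 2029 7:00 PM + 14 h = Jul 9 2029 9:00 AM.
Jul 9 2029 9:00 AM + 14 h = Jul 9 2029 11:00 PM.
Jul 9 2029 11:00 PM + 14 h = Jul 10 2029 1:00 PM.
Jul 10 2029 1:00 PM + 14 h = Jul 11 2029 3:00 AM.
Jul 11 2029 3:00 AM + 14 h = Jul 11 2029 5:00 PM.
Jul 11 2029 5:00 PM + 14 h = Jul 12 2029 7:00 AM.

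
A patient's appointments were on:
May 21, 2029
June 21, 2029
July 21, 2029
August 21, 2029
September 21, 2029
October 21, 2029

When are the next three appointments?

November 21, 2029; December 21, 2029; January 21, 2030

Gaps: 31, 30, 31, 31, 30 days — not constant. Every event is on the 21st of the month.
Pattern: the 21st of each month.
Next: November 2029 → November 21, 2029.
December 2029: December 21, 2029.
Next: January 2030 → January 21, 2030.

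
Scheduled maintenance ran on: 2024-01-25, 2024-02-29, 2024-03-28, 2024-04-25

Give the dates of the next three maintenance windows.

2024-05-30, 2024-06-27, 2024-07-25

These are Thursdays with 35, 28, 28-day gaps.
Each is the final Thursday of its month — 2024-02-29 is past the 28th, so '4th Thursday' doesn't fit.
May 2024 ends with Thursday 2024-05-30.
Last Thursday of June 2024: 2024-06-27.
July 2024 ends with Thursday 2024-07-25.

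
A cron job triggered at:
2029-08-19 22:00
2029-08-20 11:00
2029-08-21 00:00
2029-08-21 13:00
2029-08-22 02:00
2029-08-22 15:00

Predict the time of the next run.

2029-08-23 04:00

Spacing: 13, 13, 13, 13, 13 h — constant 13 h.
2029-08-22 15:00 + 13 h = 2029-08-23 04:00.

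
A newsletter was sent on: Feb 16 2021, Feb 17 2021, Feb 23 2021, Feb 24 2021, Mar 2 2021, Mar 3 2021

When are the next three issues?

Mar 9 2021, Mar 10 2021, Mar 16 2021

The gap pattern 1, 6, 1, 6, 1 repeats every 2 events.
These are the Tuesdays and Wednesdays of each week.
The following Tuesday is Mar 9 2021.
The following Wednesday is Mar 10 2021.
The following Tuesday is Mar 16 2021.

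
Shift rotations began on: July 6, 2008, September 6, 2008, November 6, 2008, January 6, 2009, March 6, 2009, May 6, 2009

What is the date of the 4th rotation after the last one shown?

The day-of-month is always 6 (62, 61, 61, 59, 61 days between events).
So this recurs on the 6th of every 2 months.
Next: July 2009 → July 6, 2009.
Next: September 2009 → September 6, 2009.
Next: November 2009 → November 6, 2009.
January 2010: January 6, 2010.

January 6, 2010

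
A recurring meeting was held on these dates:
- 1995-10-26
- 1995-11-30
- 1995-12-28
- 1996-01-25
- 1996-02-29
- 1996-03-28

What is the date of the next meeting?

1996-04-25

These are Thursdays with 35, 28, 28, 35, 28-day gaps.
Each is the final Thursday of its month — 1995-11-30 is past the 28th, so '4th Thursday' doesn't fit.
April 1996 ends with Thursday 1996-04-25.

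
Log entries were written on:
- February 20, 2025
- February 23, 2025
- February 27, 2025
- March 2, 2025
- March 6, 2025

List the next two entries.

Gaps: 3, 4, 3, 4 days — not constant, but cyclic with period 2.
The events fall on every Thursday and Sunday.
Next Sunday: March 9, 2025.
Next Thursday: March 13, 2025.

March 9, 2025; March 13, 2025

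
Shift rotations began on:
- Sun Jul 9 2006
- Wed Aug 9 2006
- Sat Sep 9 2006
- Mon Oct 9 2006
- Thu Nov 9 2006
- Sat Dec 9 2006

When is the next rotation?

Each date is the 9th; the gaps (31, 31, 30, 31, 30) track the month lengths.
The rule is the 9th of each month.
Next: January 2007 → Tue Jan 9 2007.

Tue Jan 9 2007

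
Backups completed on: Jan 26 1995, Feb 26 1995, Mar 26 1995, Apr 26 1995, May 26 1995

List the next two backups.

The day-of-month is always 26 (31, 28, 31, 30 days between events).
So this recurs on the 26th of each month.
Next: June 1995 → Jun 26 1995.
July 1995: Jul 26 1995.

Jun 26 1995, Jul 26 1995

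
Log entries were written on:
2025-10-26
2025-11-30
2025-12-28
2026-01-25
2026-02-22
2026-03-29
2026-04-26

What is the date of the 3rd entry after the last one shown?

2026-07-26

All Sundays; the gaps (35, 28, 28, 28, 35, 28) vary with month length.
This is the last Sunday of each month.
May 2026 ends with Sunday 2026-05-31.
June 2026 ends with Sunday 2026-06-28.
July 2026 ends with Sunday 2026-07-26.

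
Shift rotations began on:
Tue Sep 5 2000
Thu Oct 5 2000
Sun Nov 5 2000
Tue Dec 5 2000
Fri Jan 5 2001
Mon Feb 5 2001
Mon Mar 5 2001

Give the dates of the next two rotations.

Gaps: 30, 31, 30, 31, 31, 28 days — not constant. Every event is on the 5th of the month.
Pattern: the 5th of each month.
April 2001: Thu Apr 5 2001.
May 2001: Sat May 5 2001.

Thu Apr 5 2001, Sat May 5 2001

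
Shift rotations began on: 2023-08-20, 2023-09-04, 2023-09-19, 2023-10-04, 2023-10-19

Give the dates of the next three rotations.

2023-11-03, 2023-11-18, 2023-12-03

Gaps between consecutive events: 15, 15, 15, 15 days — a constant 15-day interval.
2023-10-19 + 15 days = 2023-11-03.
2023-11-03 + 15 days = 2023-11-18.
2023-11-18 + 15 days = 2023-12-03.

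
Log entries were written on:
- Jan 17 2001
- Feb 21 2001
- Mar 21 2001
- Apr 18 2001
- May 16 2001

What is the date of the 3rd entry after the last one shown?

Gaps: 35, 28, 28, 28 days — a mix of 28 and 35. Every date is a Wednesday.
Each is the 3rd Wednesday of its month.
3rd Wednesday of June 2001: Jun 20 2001.
3rd Wednesday of July 2001: Jul 18 2001.
August 2001 — 3rd Wednesday is Aug 15 2001.

Aug 15 2001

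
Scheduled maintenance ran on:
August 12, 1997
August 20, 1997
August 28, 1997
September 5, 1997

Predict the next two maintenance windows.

Every event comes 8 days after the last (8, 8, 8).
September 5, 1997 + 8 days = September 13, 1997.
September 13, 1997 + 8 days = September 21, 1997.

September 13, 1997; September 21, 1997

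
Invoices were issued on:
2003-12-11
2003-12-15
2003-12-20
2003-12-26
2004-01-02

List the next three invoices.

2004-01-10, 2004-01-19, 2004-01-29

Gaps: 4, 5, 6, 7 days — each gap is 1 larger than the previous one.
Next gap: 8 days. 2004-01-02 + 8 days = 2004-01-10.
Next gap: 9 days. 2004-01-10 + 9 days = 2004-01-19.
Next gap: 10 days. 2004-01-19 + 10 days = 2004-01-29.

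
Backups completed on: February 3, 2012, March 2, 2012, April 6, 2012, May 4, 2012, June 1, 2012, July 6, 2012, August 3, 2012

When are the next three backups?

September 7, 2012; October 5, 2012; November 2, 2012

All dates are Fridays, 28, 35, 28, 28, 35, 28 days apart.
Specifically, the 1st Friday of each month.
September 2012 — 1st Friday is September 7, 2012.
1st Friday of October 2012: October 5, 2012.
November 2012 — 1st Friday is November 2, 2012.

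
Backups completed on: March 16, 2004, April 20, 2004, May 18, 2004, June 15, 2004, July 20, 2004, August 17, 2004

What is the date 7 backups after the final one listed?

Gaps: 35, 28, 28, 35, 28 days — a mix of 28 and 35. Every date is a Tuesday.
Each is the 3rd Tuesday of its month.
September 2004 — 3rd Tuesday is September 21, 2004.
October 2004 — 3rd Tuesday is October 19, 2004.
3rd Tuesday of November 2004: November 16, 2004.
3rd Tuesday of December 2004: December 21, 2004.
3rd Tuesday of January 2005: January 18, 2005.
February 2005 — 3rd Tuesday is February 15, 2005.
March 2005 — 3rd Tuesday is March 15, 2005.

March 15, 2005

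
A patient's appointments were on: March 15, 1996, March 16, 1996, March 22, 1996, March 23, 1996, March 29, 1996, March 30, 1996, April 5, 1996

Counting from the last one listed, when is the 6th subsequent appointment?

April 26, 1996

The gap pattern 1, 6, 1, 6, 1, 6 repeats every 2 events.
These are the Fridays and Saturdays of each week.
Next Saturday: April 6, 1996.
Next Friday: April 12, 1996.
Next Saturday: April 13, 1996.
The following Friday is April 19, 1996.
Next Saturday: April 20, 1996.
Next Friday: April 26, 1996.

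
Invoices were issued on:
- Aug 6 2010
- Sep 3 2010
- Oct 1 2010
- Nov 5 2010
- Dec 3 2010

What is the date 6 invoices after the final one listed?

Jun 3 2011

Gaps: 28, 28, 35, 28 days — a mix of 28 and 35. Every date is a Friday.
Each is the 1st Friday of its month.
January 2011 — 1st Friday is Jan 7 2011.
1st Friday of February 2011: Feb 4 2011.
1st Friday of March 2011: Mar 4 2011.
1st Friday of April 2011: Apr 1 2011.
1st Friday of May 2011: May 6 2011.
1st Friday of June 2011: Jun 3 2011.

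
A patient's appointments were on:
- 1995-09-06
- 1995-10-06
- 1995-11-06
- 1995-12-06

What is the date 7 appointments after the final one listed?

1996-07-06

Gaps: 30, 31, 30 days — not constant. Every event is on the 6th of the month.
Pattern: the 6th of each month.
Next: January 1996 → 1996-01-06.
Next: February 1996 → 1996-02-06.
March 1996: 1996-03-06.
Next: April 1996 → 1996-04-06.
May 1996: 1996-05-06.
Next: June 1996 → 1996-06-06.
July 1996: 1996-07-06.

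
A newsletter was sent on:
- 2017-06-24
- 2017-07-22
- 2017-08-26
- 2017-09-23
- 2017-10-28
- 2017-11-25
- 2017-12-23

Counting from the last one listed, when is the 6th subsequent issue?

All dates are Saturdays, 28, 35, 28, 35, 28, 28 days apart.
Specifically, the 4th Saturday of each month.
January 2018 — 4th Saturday is 2018-01-27.
4th Saturday of February 2018: 2018-02-24.
March 2018 — 4th Saturday is 2018-03-24.
April 2018 — 4th Saturday is 2018-04-28.
May 2018 — 4th Saturday is 2018-05-26.
June 2018 — 4th Saturday is 2018-06-23.

2018-06-23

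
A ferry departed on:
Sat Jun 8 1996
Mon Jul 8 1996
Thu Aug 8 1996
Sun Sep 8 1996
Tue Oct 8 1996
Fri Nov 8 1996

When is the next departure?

The day-of-month is always 8 (30, 31, 31, 30, 31 days between events).
So this recurs on the 8th of each month.
December 1996: Sun Dec 8 1996.

Sun Dec 8 1996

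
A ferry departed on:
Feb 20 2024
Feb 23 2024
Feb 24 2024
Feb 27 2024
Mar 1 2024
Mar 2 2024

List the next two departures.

The gap pattern 3, 1, 3, 3, 1 repeats every 3 events.
These are the Tuesdays, Fridays and Saturdays of each week.
Next Tuesday: Mar 5 2024.
Next Friday: Mar 8 2024.

Mar 5 2024, Mar 8 2024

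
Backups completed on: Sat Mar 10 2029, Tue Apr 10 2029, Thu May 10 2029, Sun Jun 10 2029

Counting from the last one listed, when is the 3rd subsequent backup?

Each date is the 10th; the gaps (31, 30, 31) track the month lengths.
The rule is the 10th of each month.
Next: July 2029 → Tue Jul 10 2029.
Next: August 2029 → Fri Aug 10 2029.
Next: September 2029 → Mon Sep 10 2029.

Mon Sep 10 2029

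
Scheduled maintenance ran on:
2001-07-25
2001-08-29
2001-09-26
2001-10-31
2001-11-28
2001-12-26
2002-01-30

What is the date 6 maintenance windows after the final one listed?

All Wednesdays; the gaps (35, 28, 35, 28, 28, 35) vary with month length.
This is the last Wednesday of each month.
Last Wednesday of February 2002: 2002-02-27.
March 2002 ends with Wednesday 2002-03-27.
Last Wednesday of April 2002: 2002-04-24.
Last Wednesday of May 2002: 2002-05-29.
June 2002 ends with Wednesday 2002-06-26.
July 2002 ends with Wednesday 2002-07-31.

2002-07-31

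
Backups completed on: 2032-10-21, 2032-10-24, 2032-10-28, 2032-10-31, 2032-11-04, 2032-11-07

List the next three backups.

Every event lands on a Thursday or Sunday (gaps cycle 3, 4, 3, 4, 3).
So the schedule is: every Thursday and Sunday.
Next Thursday: 2032-11-11.
Next Sunday: 2032-11-14.
Next Thursday: 2032-11-18.

2032-11-11, 2032-11-14, 2032-11-18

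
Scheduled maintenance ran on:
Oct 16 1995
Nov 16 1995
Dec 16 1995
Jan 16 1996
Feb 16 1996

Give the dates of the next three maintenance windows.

Each date is the 16th; the gaps (31, 30, 31, 31) track the month lengths.
The rule is the 16th of each month.
Next: March 1996 → Mar 16 1996.
Next: April 1996 → Apr 16 1996.
Next: May 1996 → May 16 1996.

Mar 16 1996, Apr 16 1996, May 16 1996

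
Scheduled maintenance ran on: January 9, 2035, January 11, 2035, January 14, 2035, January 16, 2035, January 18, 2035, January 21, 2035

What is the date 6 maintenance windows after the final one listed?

February 4, 2035

Every event lands on a Tuesday or Thursday or Sunday (gaps cycle 2, 3, 2, 2, 3).
So the schedule is: every Tuesday, Thursday and Sunday.
Next Tuesday: January 23, 2035.
Next Thursday: January 25, 2035.
Next Sunday: January 28, 2035.
Next Tuesday: January 30, 2035.
Next Thursday: February 1, 2035.
The following Sunday is February 4, 2035.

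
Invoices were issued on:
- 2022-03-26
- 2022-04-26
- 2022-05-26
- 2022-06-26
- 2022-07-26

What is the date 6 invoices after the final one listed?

2023-01-26

The day-of-month is always 26 (31, 30, 31, 30 days between events).
So this recurs on the 26th of each month.
August 2022: 2022-08-26.
Next: September 2022 → 2022-09-26.
Next: October 2022 → 2022-10-26.
November 2022: 2022-11-26.
December 2022: 2022-12-26.
Next: January 2023 → 2023-01-26.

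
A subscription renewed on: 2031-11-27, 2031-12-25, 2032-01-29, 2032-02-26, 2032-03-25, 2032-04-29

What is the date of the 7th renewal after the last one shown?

All Thursdays; the gaps (28, 35, 28, 28, 35) vary with month length.
This is the last Thursday of each month.
Last Thursday of May 2032: 2032-05-27.
Last Thursday of June 2032: 2032-06-24.
Last Thursday of July 2032: 2032-07-29.
Last Thursday of August 2032: 2032-08-26.
September 2032 ends with Thursday 2032-09-30.
Last Thursday of October 2032: 2032-10-28.
November 2032 ends with Thursday 2032-11-25.

2032-11-25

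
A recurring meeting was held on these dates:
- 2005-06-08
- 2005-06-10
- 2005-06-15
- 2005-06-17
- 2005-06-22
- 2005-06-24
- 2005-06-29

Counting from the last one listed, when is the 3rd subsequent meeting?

Gaps: 2, 5, 2, 5, 2, 5 days — not constant, but cyclic with period 2.
The events fall on every Wednesday and Friday.
The following Friday is 2005-07-01.
Next Wednesday: 2005-07-06.
Next Friday: 2005-07-08.

2005-07-08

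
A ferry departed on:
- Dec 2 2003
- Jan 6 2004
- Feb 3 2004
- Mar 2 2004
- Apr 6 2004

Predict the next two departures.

Gaps: 35, 28, 28, 35 days — a mix of 28 and 35. Every date is a Tuesday.
Each is the 1st Tuesday of its month.
1st Tuesday of May 2004: May 4 2004.
1st Tuesday of June 2004: Jun 1 2004.

May 4 2004, Jun 1 2004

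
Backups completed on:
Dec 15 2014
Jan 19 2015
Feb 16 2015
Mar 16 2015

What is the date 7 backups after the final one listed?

Oct 19 2015

All dates are Mondays, 35, 28, 28 days apart.
Specifically, the 3rd Monday of each month.
April 2015 — 3rd Monday is Apr 20 2015.
May 2015 — 3rd Monday is May 18 2015.
3rd Monday of June 2015: Jun 15 2015.
3rd Monday of July 2015: Jul 20 2015.
3rd Monday of August 2015: Aug 17 2015.
3rd Monday of September 2015: Sep 21 2015.
October 2015 — 3rd Monday is Oct 19 2015.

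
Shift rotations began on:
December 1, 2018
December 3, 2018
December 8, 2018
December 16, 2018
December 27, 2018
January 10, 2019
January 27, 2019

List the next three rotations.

The spacing grows by 3 each time: 2, 5, 8, 11, 14, 17 days.
Next gap: 20 days. January 27, 2019 + 20 days = February 16, 2019.
Next gap: 23 days. February 16, 2019 + 23 days = March 11, 2019.
Next gap: 26 days. March 11, 2019 + 26 days = April 6, 2019.

February 16, 2019; March 11, 2019; April 6, 2019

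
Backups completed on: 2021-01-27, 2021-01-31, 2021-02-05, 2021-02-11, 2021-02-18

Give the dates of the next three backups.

Intervals are 4, 5, 6, 7 days — an arithmetic progression with common difference 1.
Next gap: 8 days. 2021-02-18 + 8 days = 2021-02-26.
Next gap: 9 days. 2021-02-26 + 9 days = 2021-03-07.
Next gap: 10 days. 2021-03-07 + 10 days = 2021-03-17.

2021-02-26, 2021-03-07, 2021-03-17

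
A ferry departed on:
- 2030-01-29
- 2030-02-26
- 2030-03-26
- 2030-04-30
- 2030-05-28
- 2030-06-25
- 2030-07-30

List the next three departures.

All Tuesdays; the gaps (28, 28, 35, 28, 28, 35) vary with month length.
This is the last Tuesday of each month.
August 2030 ends with Tuesday 2030-08-27.
September 2030 ends with Tuesday 2030-09-24.
October 2030 ends with Tuesday 2030-10-29.

2030-08-27, 2030-09-24, 2030-10-29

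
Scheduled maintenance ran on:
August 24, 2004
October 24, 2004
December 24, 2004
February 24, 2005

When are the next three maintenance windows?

April 24, 2005; June 24, 2005; August 24, 2005

The day-of-month is always 24 (61, 61, 62 days between events).
So this recurs on the 24th of every 2 months.
April 2005: April 24, 2005.
Next: June 2005 → June 24, 2005.
August 2005: August 24, 2005.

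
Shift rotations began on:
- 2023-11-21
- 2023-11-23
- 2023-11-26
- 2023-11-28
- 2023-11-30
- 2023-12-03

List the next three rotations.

Gaps: 2, 3, 2, 2, 3 days — not constant, but cyclic with period 3.
The events fall on every Tuesday, Thursday and Sunday.
The following Tuesday is 2023-12-05.
The following Thursday is 2023-12-07.
Next Sunday: 2023-12-10.

2023-12-05, 2023-12-07, 2023-12-10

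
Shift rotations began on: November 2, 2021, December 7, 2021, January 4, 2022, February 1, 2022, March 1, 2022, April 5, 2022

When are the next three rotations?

All dates are Tuesdays, 35, 28, 28, 28, 35 days apart.
Specifically, the 1st Tuesday of each month.
May 2022 — 1st Tuesday is May 3, 2022.
1st Tuesday of June 2022: June 7, 2022.
July 2022 — 1st Tuesday is July 5, 2022.

May 3, 2022; June 7, 2022; July 5, 2022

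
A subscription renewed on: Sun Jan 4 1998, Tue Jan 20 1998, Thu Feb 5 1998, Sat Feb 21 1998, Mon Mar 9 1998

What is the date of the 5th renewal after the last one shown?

Thu May 28 1998

Gaps between consecutive events: 16, 16, 16, 16 days — a constant 16-day interval.
Mon Mar 9 1998 + 16 days = Wed Mar 25 1998.
Wed Mar 25 1998 + 16 days = Fri Apr 10 1998.
Fri Apr 10 1998 + 16 days = Sun Apr 26 1998.
Sun Apr 26 1998 + 16 days = Tue May 12 1998.
Tue May 12 1998 + 16 days = Thu May 28 1998.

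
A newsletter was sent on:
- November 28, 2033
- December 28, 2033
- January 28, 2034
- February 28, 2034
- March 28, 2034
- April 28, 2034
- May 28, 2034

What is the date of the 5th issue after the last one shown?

October 28, 2034

The day-of-month is always 28 (30, 31, 31, 28, 31, 30 days between events).
So this recurs on the 28th of each month.
Next: June 2034 → June 28, 2034.
July 2034: July 28, 2034.
Next: August 2034 → August 28, 2034.
September 2034: September 28, 2034.
Next: October 2034 → October 28, 2034.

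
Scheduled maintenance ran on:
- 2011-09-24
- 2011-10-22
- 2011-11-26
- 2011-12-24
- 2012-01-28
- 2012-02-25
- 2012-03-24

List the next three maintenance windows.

2012-04-28, 2012-05-26, 2012-06-23

All dates are Saturdays, 28, 35, 28, 35, 28, 28 days apart.
Specifically, the 4th Saturday of each month.
4th Saturday of April 2012: 2012-04-28.
4th Saturday of May 2012: 2012-05-26.
4th Saturday of June 2012: 2012-06-23.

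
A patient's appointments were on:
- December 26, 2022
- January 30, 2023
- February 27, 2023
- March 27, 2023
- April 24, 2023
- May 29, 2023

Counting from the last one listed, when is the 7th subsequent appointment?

These are Mondays with 35, 28, 28, 28, 35-day gaps.
Each is the final Monday of its month — January 30, 2023 is past the 28th, so '4th Monday' doesn't fit.
June 2023 ends with Monday June 26, 2023.
Last Monday of July 2023: July 31, 2023.
August 2023 ends with Monday August 28, 2023.
September 2023 ends with Monday September 25, 2023.
Last Monday of October 2023: October 30, 2023.
Last Monday of November 2023: November 27, 2023.
Last Monday of December 2023: December 25, 2023.

December 25, 2023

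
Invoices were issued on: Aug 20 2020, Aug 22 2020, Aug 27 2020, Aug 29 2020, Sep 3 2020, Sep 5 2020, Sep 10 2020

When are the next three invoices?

Sep 12 2020, Sep 17 2020, Sep 19 2020

The gap pattern 2, 5, 2, 5, 2, 5 repeats every 2 events.
These are the Thursdays and Saturdays of each week.
Next Saturday: Sep 12 2020.
Next Thursday: Sep 17 2020.
The following Saturday is Sep 19 2020.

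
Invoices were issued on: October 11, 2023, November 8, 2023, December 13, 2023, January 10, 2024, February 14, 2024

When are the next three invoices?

March 13, 2024; April 10, 2024; May 8, 2024

Gaps: 28, 35, 28, 35 days — a mix of 28 and 35. Every date is a Wednesday.
Each is the 2nd Wednesday of its month.
March 2024 — 2nd Wednesday is March 13, 2024.
April 2024 — 2nd Wednesday is April 10, 2024.
May 2024 — 2nd Wednesday is May 8, 2024.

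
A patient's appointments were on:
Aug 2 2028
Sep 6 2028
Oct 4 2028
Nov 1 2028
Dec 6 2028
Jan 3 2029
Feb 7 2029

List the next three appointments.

Mar 7 2029, Apr 4 2029, May 2 2029

All dates are Wednesdays, 35, 28, 28, 35, 28, 35 days apart.
Specifically, the 1st Wednesday of each month.
1st Wednesday of March 2029: Mar 7 2029.
April 2029 — 1st Wednesday is Apr 4 2029.
1st Wednesday of May 2029: May 2 2029.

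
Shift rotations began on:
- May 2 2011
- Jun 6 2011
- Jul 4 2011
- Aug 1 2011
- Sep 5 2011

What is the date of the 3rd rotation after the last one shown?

Dec 5 2011

All dates are Mondays, 35, 28, 28, 35 days apart.
Specifically, the 1st Monday of each month.
1st Monday of October 2011: Oct 3 2011.
1st Monday of November 2011: Nov 7 2011.
1st Monday of December 2011: Dec 5 2011.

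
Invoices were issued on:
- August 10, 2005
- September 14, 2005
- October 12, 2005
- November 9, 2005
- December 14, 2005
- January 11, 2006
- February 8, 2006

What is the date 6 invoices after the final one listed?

All dates are Wednesdays, 35, 28, 28, 35, 28, 28 days apart.
Specifically, the 2nd Wednesday of each month.
March 2006 — 2nd Wednesday is March 8, 2006.
2nd Wednesday of April 2006: April 12, 2006.
May 2006 — 2nd Wednesday is May 10, 2006.
June 2006 — 2nd Wednesday is June 14, 2006.
July 2006 — 2nd Wednesday is July 12, 2006.
August 2006 — 2nd Wednesday is August 9, 2006.

August 9, 2006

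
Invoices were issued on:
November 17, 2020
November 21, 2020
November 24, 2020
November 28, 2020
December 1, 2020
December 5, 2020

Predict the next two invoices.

December 8, 2020; December 12, 2020

The gap pattern 4, 3, 4, 3, 4 repeats every 2 events.
These are the Tuesdays and Saturdays of each week.
Next Tuesday: December 8, 2020.
The following Saturday is December 12, 2020.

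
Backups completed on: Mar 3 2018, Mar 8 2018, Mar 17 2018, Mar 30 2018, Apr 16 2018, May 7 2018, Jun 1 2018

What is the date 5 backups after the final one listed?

Dec 3 2018

Gaps: 5, 9, 13, 17, 21, 25 days — each gap is 4 larger than the previous one.
Next gap: 29 days. Jun 1 2018 + 29 days = Jun 30 2018.
Next gap: 33 days. Jun 30 2018 + 33 days = Aug 2 2018.
Next gap: 37 days. Aug 2 2018 + 37 days = Sep 8 2018.
Next gap: 41 days. Sep 8 2018 + 41 days = Oct 19 2018.
Next gap: 45 days. Oct 19 2018 + 45 days = Dec 3 2018.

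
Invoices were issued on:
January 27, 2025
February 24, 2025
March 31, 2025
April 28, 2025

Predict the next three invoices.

Every date is a Monday; gaps 28, 35, 28 days.
Each is the last Monday of its month (at least one falls on the 29th or later, ruling out '4th Monday').
Last Monday of May 2025: May 26, 2025.
Last Monday of June 2025: June 30, 2025.
July 2025 ends with Monday July 28, 2025.

May 26, 2025; June 30, 2025; July 28, 2025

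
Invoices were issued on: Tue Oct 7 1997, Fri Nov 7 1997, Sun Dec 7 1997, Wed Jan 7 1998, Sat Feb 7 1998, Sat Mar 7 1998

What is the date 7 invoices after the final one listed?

The day-of-month is always 7 (31, 30, 31, 31, 28 days between events).
So this recurs on the 7th of each month.
April 1998: Tue Apr 7 1998.
May 1998: Thu May 7 1998.
June 1998: Sun Jun 7 1998.
July 1998: Tue Jul 7 1998.
Next: August 1998 → Fri Aug 7 1998.
September 1998: Mon Sep 7 1998.
Next: October 1998 → Wed Oct 7 1998.

Wed Oct 7 1998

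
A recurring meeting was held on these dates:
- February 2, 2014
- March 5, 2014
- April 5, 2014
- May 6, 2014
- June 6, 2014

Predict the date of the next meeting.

The spacing is 31, 31, 31, 31 days — always 31 days.
June 6, 2014 + 31 days = July 7, 2014.

July 7, 2014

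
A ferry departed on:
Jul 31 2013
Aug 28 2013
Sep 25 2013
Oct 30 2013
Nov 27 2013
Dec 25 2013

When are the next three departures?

Every date is a Wednesday; gaps 28, 28, 35, 28, 28 days.
Each is the last Wednesday of its month (at least one falls on the 29th or later, ruling out '4th Wednesday').
Last Wednesday of January 2014: Jan 29 2014.
February 2014 ends with Wednesday Feb 26 2014.
March 2014 ends with Wednesday Mar 26 2014.

Jan 29 2014, Feb 26 2014, Mar 26 2014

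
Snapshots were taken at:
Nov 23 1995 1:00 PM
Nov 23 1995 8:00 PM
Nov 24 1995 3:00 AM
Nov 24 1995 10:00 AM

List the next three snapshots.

Nov 24 1995 5:00 PM, Nov 25 1995 12:00 AM, Nov 25 1995 7:00 AM

Spacing: 7, 7, 7 h — constant 7 h.
Nov 24 1995 10:00 AM + 7 h = Nov 24 1995 5:00 PM.
Nov 24 1995 5:00 PM + 7 h = Nov 25 1995 12:00 AM.
Nov 25 1995 12:00 AM + 7 h = Nov 25 1995 7:00 AM.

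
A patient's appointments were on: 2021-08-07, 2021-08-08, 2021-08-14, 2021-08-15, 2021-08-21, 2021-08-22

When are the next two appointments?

2021-08-28, 2021-08-29

The gap pattern 1, 6, 1, 6, 1 repeats every 2 events.
These are the Saturdays and Sundays of each week.
The following Saturday is 2021-08-28.
Next Sunday: 2021-08-29.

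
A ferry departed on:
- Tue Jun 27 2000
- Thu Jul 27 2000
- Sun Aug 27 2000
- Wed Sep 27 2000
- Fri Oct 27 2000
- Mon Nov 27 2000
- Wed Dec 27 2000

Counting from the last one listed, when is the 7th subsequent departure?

The day-of-month is always 27 (30, 31, 31, 30, 31, 30 days between events).
So this recurs on the 27th of each month.
January 2001: Sat Jan 27 2001.
Next: February 2001 → Tue Feb 27 2001.
March 2001: Tue Mar 27 2001.
Next: April 2001 → Fri Apr 27 2001.
Next: May 2001 → Sun May 27 2001.
June 2001: Wed Jun 27 2001.
July 2001: Fri Jul 27 2001.

Fri Jul 27 2001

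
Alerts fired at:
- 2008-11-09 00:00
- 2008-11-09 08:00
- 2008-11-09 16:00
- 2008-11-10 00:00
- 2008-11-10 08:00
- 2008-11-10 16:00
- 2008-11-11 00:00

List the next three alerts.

Spacing: 8, 8, 8, 8, 8, 8 h — constant 8 h.
2008-11-11 00:00 + 8 h = 2008-11-11 08:00.
2008-11-11 08:00 + 8 h = 2008-11-11 16:00.
2008-11-11 16:00 + 8 h = 2008-11-12 00:00.

2008-11-11 08:00, 2008-11-11 16:00, 2008-11-12 00:00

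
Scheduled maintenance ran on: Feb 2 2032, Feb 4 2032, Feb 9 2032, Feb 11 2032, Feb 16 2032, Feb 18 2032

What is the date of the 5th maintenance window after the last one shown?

Mar 8 2032

Every event lands on a Monday or Wednesday (gaps cycle 2, 5, 2, 5, 2).
So the schedule is: every Monday and Wednesday.
Next Monday: Feb 23 2032.
Next Wednesday: Feb 25 2032.
The following Monday is Mar 1 2032.
Next Wednesday: Mar 3 2032.
Next Monday: Mar 8 2032.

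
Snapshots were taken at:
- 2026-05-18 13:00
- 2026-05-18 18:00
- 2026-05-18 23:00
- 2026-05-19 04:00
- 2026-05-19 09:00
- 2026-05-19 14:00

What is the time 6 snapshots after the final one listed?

Gaps: 5, 5, 5, 5, 5 hours — each event is 5 hours after the previous one.
2026-05-19 14:00 + 5 h = 2026-05-19 19:00.
2026-05-19 19:00 + 5 h = 2026-05-20 00:00.
2026-05-20 00:00 + 5 h = 2026-05-20 05:00.
2026-05-20 05:00 + 5 h = 2026-05-20 10:00.
2026-05-20 10:00 + 5 h = 2026-05-20 15:00.
2026-05-20 15:00 + 5 h = 2026-05-20 20:00.

2026-05-20 20:00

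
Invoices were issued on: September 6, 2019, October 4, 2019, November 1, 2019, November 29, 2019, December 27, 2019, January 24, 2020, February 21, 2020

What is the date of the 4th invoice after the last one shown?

Gaps between consecutive events: 28, 28, 28, 28, 28, 28 days — a constant 28-day interval.
February 21, 2020 + 28 days = March 20, 2020.
March 20, 2020 + 28 days = April 17, 2020.
April 17, 2020 + 28 days = May 15, 2020.
May 15, 2020 + 28 days = June 12, 2020.

June 12, 2020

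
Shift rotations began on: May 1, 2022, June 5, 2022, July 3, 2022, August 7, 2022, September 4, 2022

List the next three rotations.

October 2, 2022; November 6, 2022; December 4, 2022

These are Sundays at 28- or 35-day spacing (35, 28, 35, 28).
The pattern: 1st Sunday of the month.
October 2022 — 1st Sunday is October 2, 2022.
November 2022 — 1st Sunday is November 6, 2022.
December 2022 — 1st Sunday is December 4, 2022.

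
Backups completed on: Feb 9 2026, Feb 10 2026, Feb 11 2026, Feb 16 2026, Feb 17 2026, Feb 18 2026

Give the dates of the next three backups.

Feb 23 2026, Feb 24 2026, Feb 25 2026

Every event lands on a Monday or Tuesday or Wednesday (gaps cycle 1, 1, 5, 1, 1).
So the schedule is: every Monday, Tuesday and Wednesday.
Next Monday: Feb 23 2026.
The following Tuesday is Feb 24 2026.
Next Wednesday: Feb 25 2026.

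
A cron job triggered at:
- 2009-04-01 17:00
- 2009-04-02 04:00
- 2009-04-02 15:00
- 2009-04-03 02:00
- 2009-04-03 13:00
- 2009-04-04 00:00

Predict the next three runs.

2009-04-04 11:00, 2009-04-04 22:00, 2009-04-05 09:00

Spacing: 11, 11, 11, 11, 11 h — constant 11 h.
2009-04-04 00:00 + 11 h = 2009-04-04 11:00.
2009-04-04 11:00 + 11 h = 2009-04-04 22:00.
2009-04-04 22:00 + 11 h = 2009-04-05 09:00.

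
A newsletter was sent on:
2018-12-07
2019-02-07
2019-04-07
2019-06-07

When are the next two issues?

2019-08-07, 2019-10-07

Each date is the 7th; the gaps (62, 59, 61) track the month lengths.
The rule is the 7th of every 2 months.
August 2019: 2019-08-07.
October 2019: 2019-10-07.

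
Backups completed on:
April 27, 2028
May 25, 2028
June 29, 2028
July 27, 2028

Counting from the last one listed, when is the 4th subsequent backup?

November 30, 2028

These are Thursdays with 28, 35, 28-day gaps.
Each is the final Thursday of its month — June 29, 2028 is past the 28th, so '4th Thursday' doesn't fit.
Last Thursday of August 2028: August 31, 2028.
September 2028 ends with Thursday September 28, 2028.
Last Thursday of October 2028: October 26, 2028.
Last Thursday of November 2028: November 30, 2028.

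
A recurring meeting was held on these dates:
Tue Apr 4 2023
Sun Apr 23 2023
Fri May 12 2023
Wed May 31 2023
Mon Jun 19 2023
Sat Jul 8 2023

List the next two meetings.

Thu Jul 27 2023, Tue Aug 15 2023

Gaps between consecutive events: 19, 19, 19, 19, 19 days — a constant 19-day interval.
Sat Jul 8 2023 + 19 days = Thu Jul 27 2023.
Thu Jul 27 2023 + 19 days = Tue Aug 15 2023.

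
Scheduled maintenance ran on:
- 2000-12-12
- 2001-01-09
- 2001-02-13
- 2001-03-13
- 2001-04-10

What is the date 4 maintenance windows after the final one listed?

2001-08-14

All dates are Tuesdays, 28, 35, 28, 28 days apart.
Specifically, the 2nd Tuesday of each month.
2nd Tuesday of May 2001: 2001-05-08.
2nd Tuesday of June 2001: 2001-06-12.
2nd Tuesday of July 2001: 2001-07-10.
August 2001 — 2nd Tuesday is 2001-08-14.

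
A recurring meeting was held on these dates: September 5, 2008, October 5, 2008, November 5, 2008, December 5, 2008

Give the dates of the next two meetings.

Gaps: 30, 31, 30 days — not constant. Every event is on the 5th of the month.
Pattern: the 5th of each month.
Next: January 2009 → January 5, 2009.
Next: February 2009 → February 5, 2009.

January 5, 2009; February 5, 2009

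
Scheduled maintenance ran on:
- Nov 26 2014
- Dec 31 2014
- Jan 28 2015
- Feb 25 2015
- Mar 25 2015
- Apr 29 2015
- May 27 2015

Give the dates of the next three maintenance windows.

These are Wednesdays with 35, 28, 28, 28, 35, 28-day gaps.
Each is the final Wednesday of its month — Dec 31 2014 is past the 28th, so '4th Wednesday' doesn't fit.
June 2015 ends with Wednesday Jun 24 2015.
July 2015 ends with Wednesday Jul 29 2015.
Last Wednesday of August 2015: Aug 26 2015.

Jun 24 2015, Jul 29 2015, Aug 26 2015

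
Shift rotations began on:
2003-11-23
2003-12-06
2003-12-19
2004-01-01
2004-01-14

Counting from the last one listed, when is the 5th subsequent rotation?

2004-03-19

Every event comes 13 days after the last (13, 13, 13, 13).
2004-01-14 + 13 days = 2004-01-27.
2004-01-27 + 13 days = 2004-02-09.
2004-02-09 + 13 days = 2004-02-22.
2004-02-22 + 13 days = 2004-03-06.
2004-03-06 + 13 days = 2004-03-19.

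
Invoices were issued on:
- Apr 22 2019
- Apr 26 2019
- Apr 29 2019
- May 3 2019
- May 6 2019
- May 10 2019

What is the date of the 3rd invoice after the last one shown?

May 20 2019

The gap pattern 4, 3, 4, 3, 4 repeats every 2 events.
These are the Mondays and Fridays of each week.
Next Monday: May 13 2019.
The following Friday is May 17 2019.
Next Monday: May 20 2019.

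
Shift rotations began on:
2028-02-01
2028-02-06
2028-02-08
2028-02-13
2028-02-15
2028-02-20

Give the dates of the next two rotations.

The gap pattern 5, 2, 5, 2, 5 repeats every 2 events.
These are the Tuesdays and Sundays of each week.
Next Tuesday: 2028-02-22.
The following Sunday is 2028-02-27.

2028-02-22, 2028-02-27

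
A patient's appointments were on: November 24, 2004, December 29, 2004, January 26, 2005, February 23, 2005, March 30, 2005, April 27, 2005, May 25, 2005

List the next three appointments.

Every date is a Wednesday; gaps 35, 28, 28, 35, 28, 28 days.
Each is the last Wednesday of its month (at least one falls on the 29th or later, ruling out '4th Wednesday').
June 2005 ends with Wednesday June 29, 2005.
Last Wednesday of July 2005: July 27, 2005.
August 2005 ends with Wednesday August 31, 2005.

June 29, 2005; July 27, 2005; August 31, 2005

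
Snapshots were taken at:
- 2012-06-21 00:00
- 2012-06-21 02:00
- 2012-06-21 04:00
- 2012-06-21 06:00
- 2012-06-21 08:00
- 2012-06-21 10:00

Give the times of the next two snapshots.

2012-06-21 12:00, 2012-06-21 14:00

The interval is a steady 2 hours (2, 2, 2, 2, 2).
2012-06-21 10:00 + 2 h = 2012-06-21 12:00.
2012-06-21 12:00 + 2 h = 2012-06-21 14:00.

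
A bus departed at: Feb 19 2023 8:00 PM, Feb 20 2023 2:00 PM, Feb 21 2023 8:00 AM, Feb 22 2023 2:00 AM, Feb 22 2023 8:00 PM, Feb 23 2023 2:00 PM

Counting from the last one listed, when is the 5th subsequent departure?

Feb 27 2023 8:00 AM

Spacing: 18, 18, 18, 18, 18 h — constant 18 h.
Feb 23 2023 2:00 PM + 18 h = Feb 24 2023 8:00 AM.
Feb 24 2023 8:00 AM + 18 h = Feb 25 2023 2:00 AM.
Feb 25 2023 2:00 AM + 18 h = Feb 25 2023 8:00 PM.
Feb 25 2023 8:00 PM + 18 h = Feb 26 2023 2:00 PM.
Feb 26 2023 2:00 PM + 18 h = Feb 27 2023 8:00 AM.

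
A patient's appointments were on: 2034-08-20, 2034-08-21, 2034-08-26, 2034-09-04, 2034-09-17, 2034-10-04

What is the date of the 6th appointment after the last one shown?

Intervals are 1, 5, 9, 13, 17 days — an arithmetic progression with common difference 4.
Next gap: 21 days. 2034-10-04 + 21 days = 2034-10-25.
Next gap: 25 days. 2034-10-25 + 25 days = 2034-11-19.
Next gap: 29 days. 2034-11-19 + 29 days = 2034-12-18.
Next gap: 33 days. 2034-12-18 + 33 days = 2035-01-20.
Next gap: 37 days. 2035-01-20 + 37 days = 2035-02-26.
Next gap: 41 days. 2035-02-26 + 41 days = 2035-04-08.

2035-04-08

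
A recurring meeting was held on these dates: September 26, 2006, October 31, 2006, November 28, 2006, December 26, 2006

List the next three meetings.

January 30, 2007; February 27, 2007; March 27, 2007

All Tuesdays; the gaps (35, 28, 28) vary with month length.
This is the last Tuesday of each month.
January 2007 ends with Tuesday January 30, 2007.
Last Tuesday of February 2007: February 27, 2007.
Last Tuesday of March 2007: March 27, 2007.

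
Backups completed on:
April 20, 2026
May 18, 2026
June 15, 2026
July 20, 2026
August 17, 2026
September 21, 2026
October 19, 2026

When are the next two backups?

November 16, 2026; December 21, 2026

These are Mondays at 28- or 35-day spacing (28, 28, 35, 28, 35, 28).
The pattern: 3rd Monday of the month.
November 2026 — 3rd Monday is November 16, 2026.
3rd Monday of December 2026: December 21, 2026.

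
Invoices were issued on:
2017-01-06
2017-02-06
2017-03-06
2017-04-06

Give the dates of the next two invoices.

2017-05-06, 2017-06-06

The day-of-month is always 6 (31, 28, 31 days between events).
So this recurs on the 6th of each month.
Next: May 2017 → 2017-05-06.
Next: June 2017 → 2017-06-06.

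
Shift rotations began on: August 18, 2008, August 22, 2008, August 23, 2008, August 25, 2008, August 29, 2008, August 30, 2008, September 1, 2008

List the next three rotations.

September 5, 2008; September 6, 2008; September 8, 2008

Every event lands on a Monday or Friday or Saturday (gaps cycle 4, 1, 2, 4, 1, 2).
So the schedule is: every Monday, Friday and Saturday.
Next Friday: September 5, 2008.
The following Saturday is September 6, 2008.
The following Monday is September 8, 2008.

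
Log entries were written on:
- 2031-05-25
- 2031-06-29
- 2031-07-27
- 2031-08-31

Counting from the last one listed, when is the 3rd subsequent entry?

2031-11-30

These are Sundays with 35, 28, 35-day gaps.
Each is the final Sunday of its month — 2031-06-29 is past the 28th, so '4th Sunday' doesn't fit.
September 2031 ends with Sunday 2031-09-28.
Last Sunday of October 2031: 2031-10-26.
Last Sunday of November 2031: 2031-11-30.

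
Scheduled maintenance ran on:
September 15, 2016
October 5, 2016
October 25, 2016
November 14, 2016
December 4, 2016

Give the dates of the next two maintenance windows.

Gaps between consecutive events: 20, 20, 20, 20 days — a constant 20-day interval.
December 4, 2016 + 20 days = December 24, 2016.
December 24, 2016 + 20 days = January 13, 2017.

December 24, 2016; January 13, 2017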